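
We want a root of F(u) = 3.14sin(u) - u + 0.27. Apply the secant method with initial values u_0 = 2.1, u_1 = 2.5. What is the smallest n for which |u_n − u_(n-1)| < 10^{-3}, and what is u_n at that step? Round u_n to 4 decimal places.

F(2.1) = 0.880477, F(2.5) = -0.350797
u_2 = 2.500000 − (-0.350797)·(0.400000)/(-1.231275) = 2.386038;  |Δ| = 0.113962
F(2.386038) = 0.037038
u_3 = 2.386038 − 0.037038·(-0.113962)/(0.387835) = 2.396921;  |Δ| = 0.010883
F(2.396921) = 0.001153
u_4 = 2.396921 − 0.001153·(0.010883)/(-0.035885) = 2.397271;  |Δ| = 0.000350
|u_4 − u_3| = 0.000350 < 10^{-3}

n = 4, u_n = 2.3973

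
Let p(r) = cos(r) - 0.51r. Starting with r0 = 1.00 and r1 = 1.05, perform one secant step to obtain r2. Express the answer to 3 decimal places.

p(1.00) = 0.03030, p(1.05) = -0.03793
r2 = 1.05000 − (-0.03793)·(1.05000 − 1.00000) / (-0.03793 − 0.03030) = 1.05000 − (-0.00190)/(-0.06823) = 1.02221

1.022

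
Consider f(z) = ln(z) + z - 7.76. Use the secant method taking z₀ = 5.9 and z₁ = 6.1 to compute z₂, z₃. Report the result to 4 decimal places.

f(5.9) = -0.085048, f(6.1) = 0.148289
z₂ = 6.100000 − 0.148289·(6.100000 − 5.900000) / (0.148289 − (-0.085048)) = 6.100000 − (0.029658)/(0.233336) = 5.972897
f(5.972897) = 0.000129
z₃ = 5.972897 − 0.000129·(5.972897 − 6.100000) / (0.000129 − 0.148289) = 5.972897 − (-0.000016)/(-0.148160) = 5.972786

5.9729, 5.9728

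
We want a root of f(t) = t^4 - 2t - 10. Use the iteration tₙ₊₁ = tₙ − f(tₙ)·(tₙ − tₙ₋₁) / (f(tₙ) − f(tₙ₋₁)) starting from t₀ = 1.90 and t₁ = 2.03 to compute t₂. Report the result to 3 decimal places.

f(1.90) = -0.76790, f(2.03) = 2.92182
t₂ = 2.03000 − 2.92182·(2.03000 − 1.90000) / (2.92182 − (-0.76790)) = 2.03000 − (0.37984)/(3.68972) = 1.92706

1.927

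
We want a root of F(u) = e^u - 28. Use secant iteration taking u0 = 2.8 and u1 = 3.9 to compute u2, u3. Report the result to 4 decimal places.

3.1857, 3.2938

F(2.8) = -11.555353, F(3.9) = 21.402449
u2 = 3.900000 − 21.402449·(3.900000 − 2.800000) / (21.402449 − (-11.555353)) = 3.900000 − (23.542694)/(32.957802) = 3.185672
F(3.185672) = -3.816475
u3 = 3.185672 − (-3.816475)·(3.185672 − 3.900000) / (-3.816475 − 21.402449) = 3.185672 − (2.726217)/(-25.218924) = 3.293774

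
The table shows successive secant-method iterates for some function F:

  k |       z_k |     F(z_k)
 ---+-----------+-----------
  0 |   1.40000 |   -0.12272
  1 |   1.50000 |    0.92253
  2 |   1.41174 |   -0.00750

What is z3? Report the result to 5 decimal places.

z3 = 1.41174 − (-0.00750)·(1.41174 − 1.50000) / (-0.00750 − 0.92253)
   = 1.41174 − (0.0006620)/(-0.9300300) = 1.4124518

1.41245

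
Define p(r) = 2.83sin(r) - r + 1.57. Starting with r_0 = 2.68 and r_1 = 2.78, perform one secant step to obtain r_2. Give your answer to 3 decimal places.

p(2.68) = 0.15041, p(2.78) = -0.20885
r_2 = 2.78000 − (-0.20885)·(2.78000 − 2.68000) / (-0.20885 − 0.15041) = 2.78000 − (-0.02088)/(-0.35926) = 2.72187

2.722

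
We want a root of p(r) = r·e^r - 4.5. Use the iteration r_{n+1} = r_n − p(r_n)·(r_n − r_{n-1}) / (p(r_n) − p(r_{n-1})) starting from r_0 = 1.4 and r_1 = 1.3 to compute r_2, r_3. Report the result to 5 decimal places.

p(1.4) = 1.1772800, p(1.3) = 0.2700857
r_2 = 1.3000000 − 0.2700857·(1.3000000 − 1.4000000) / (0.2700857 − 1.1772800) = 1.3000000 − (-0.0270086)/(-0.9071943) = 1.2702285
p(1.2702285) = 0.0241298
r_3 = 1.2702285 − 0.0241298·(1.2702285 − 1.3000000) / (0.0241298 − 0.2700857) = 1.2702285 − (-0.0007184)/(-0.2459559) = 1.2673077

1.27023, 1.26731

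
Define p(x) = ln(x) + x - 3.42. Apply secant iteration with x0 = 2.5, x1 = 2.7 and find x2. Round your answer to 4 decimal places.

2.5027

p(2.5) = -0.003709, p(2.7) = 0.273252
x2 = 2.700000 − 0.273252·(2.700000 − 2.500000) / (0.273252 − (-0.003709)) = 2.700000 − (0.054650)/(0.276961) = 2.502679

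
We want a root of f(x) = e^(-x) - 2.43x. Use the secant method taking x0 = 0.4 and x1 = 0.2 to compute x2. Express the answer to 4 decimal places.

0.3049

f(0.4) = -0.301680, f(0.2) = 0.332731
x2 = 0.200000 − 0.332731·(0.200000 − 0.400000) / (0.332731 − (-0.301680)) = 0.200000 − (-0.066546)/(0.634411) = 0.304894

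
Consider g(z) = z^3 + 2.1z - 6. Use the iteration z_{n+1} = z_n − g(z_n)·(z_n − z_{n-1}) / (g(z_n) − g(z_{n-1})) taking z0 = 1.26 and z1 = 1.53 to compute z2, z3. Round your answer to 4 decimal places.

g(1.26) = -1.353624, g(1.53) = 0.794577
z2 = 1.530000 − 0.794577·(1.530000 − 1.260000) / (0.794577 − (-1.353624)) = 1.530000 − (0.214536)/(2.148201) = 1.430132
g(1.430132) = -0.071703
z3 = 1.430132 − (-0.071703)·(1.430132 − 1.530000) / (-0.071703 − 0.794577) = 1.430132 − (0.007161)/(-0.866280) = 1.438399

1.4301, 1.4384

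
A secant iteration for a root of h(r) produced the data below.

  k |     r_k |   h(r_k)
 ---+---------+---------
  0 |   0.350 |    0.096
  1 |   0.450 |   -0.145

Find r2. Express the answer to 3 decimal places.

r2 = 0.450 − (-0.145)·(0.450 − 0.350) / (-0.145 − 0.096)
   = 0.450 − (-0.01450)/(-0.24100) = 0.38983

0.390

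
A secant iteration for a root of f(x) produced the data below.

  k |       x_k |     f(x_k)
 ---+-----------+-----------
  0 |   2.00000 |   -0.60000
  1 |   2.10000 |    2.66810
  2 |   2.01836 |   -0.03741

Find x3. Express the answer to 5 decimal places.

x3 = 2.01836 − (-0.03741)·(2.01836 − 2.10000) / (-0.03741 − 2.66810)
   = 2.01836 − (0.0030542)/(-2.7055100) = 2.0194889

2.01949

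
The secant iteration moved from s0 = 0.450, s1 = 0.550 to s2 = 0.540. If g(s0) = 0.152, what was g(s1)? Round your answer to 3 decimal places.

The secant line through (0.450, 0.152) and (0.550, g(s1)) crosses zero at s2 = 0.540.
So (0.450, 0.152), (0.550, g(s1)), (0.540, 0) are collinear:
g(s1) = 0.152 · (0.550 − 0.540) / (0.450 − 0.540) = 0.152 · (0.01000)/(-0.09000) = -0.01689

-0.017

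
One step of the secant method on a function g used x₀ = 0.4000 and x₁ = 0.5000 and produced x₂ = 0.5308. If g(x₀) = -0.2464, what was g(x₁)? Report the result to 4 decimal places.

-0.0580

The secant line through (0.4000, -0.2464) and (0.5000, g(x₁)) crosses zero at x₂ = 0.5308.
So (0.4000, -0.2464), (0.5000, g(x₁)), (0.5308, 0) are collinear:
g(x₁) = -0.2464 · (0.5000 − 0.5308) / (0.4000 − 0.5308) = -0.2464 · (-0.030800)/(-0.130800) = -0.058021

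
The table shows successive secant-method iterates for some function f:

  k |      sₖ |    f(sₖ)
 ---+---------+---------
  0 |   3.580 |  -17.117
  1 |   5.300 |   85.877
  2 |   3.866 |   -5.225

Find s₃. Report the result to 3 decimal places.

s₃ = 3.866 − (-5.225)·(3.866 − 5.300) / (-5.225 − 85.877)
   = 3.866 − (7.49265)/(-91.10200) = 3.94824

3.948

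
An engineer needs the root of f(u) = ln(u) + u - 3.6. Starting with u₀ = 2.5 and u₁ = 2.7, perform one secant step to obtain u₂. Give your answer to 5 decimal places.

f(2.5) = -0.1837093, f(2.7) = 0.0932518
u₂ = 2.7000000 − 0.0932518·(2.7000000 − 2.5000000) / (0.0932518 − (-0.1837093)) = 2.7000000 − (0.0186504)/(0.2769610) = 2.6326607

2.63266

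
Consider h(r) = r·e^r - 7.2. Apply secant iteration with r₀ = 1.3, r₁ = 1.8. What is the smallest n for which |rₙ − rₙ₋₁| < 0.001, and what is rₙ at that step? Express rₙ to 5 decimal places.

h(1.3) = -2.4299143, h(1.8) = 3.6893654
r₂ = 1.8000000 − 3.6893654·(0.5000000)/(6.1192798) = 1.4985458;  |Δ| = 0.3014542
h(1.4985458) = -0.4937432
r₃ = 1.4985458 − (-0.4937432)·(-0.3014542)/(-4.1831087) = 1.5341272;  |Δ| = 0.0355814
h(1.5341272) = -0.0858281
r₄ = 1.5341272 − (-0.0858281)·(0.0355814)/(0.4079151) = 1.5416138;  |Δ| = 0.0074866
h(1.5416138) = 0.0026107
r₅ = 1.5416138 − 0.0026107·(0.0074866)/(0.0884389) = 1.5413928;  |Δ| = 0.0002210
|r₅ − r₄| = 0.0002210 < 0.001

n = 5, rₙ = 1.54139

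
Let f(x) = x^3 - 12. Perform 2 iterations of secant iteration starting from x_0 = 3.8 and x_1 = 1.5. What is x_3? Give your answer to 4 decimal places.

f(3.8) = 42.872000, f(1.5) = -8.625000
x_2 = 1.500000 − (-8.625000)·(1.500000 − 3.800000) / (-8.625000 − 42.872000) = 1.500000 − (19.837500)/(-51.497000) = 1.885217
f(1.885217) = -5.299862
x_3 = 1.885217 − (-5.299862)·(1.885217 − 1.500000) / (-5.299862 − (-8.625000)) = 1.885217 − (-2.041595)/(3.325138) = 2.499205

2.4992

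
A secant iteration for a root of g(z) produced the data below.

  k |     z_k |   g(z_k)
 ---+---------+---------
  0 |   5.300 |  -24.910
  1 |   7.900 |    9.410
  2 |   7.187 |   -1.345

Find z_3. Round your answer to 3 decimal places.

7.276

z_3 = 7.187 − (-1.345)·(7.187 − 7.900) / (-1.345 − 9.410)
   = 7.187 − (0.95899)/(-10.75500) = 7.27617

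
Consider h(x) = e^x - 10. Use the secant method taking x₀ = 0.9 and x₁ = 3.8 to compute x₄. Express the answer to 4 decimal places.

h(0.9) = -7.540397, h(3.8) = 34.701184
x₂ = 3.800000 − 34.701184·(3.800000 − 0.900000) / (34.701184 − (-7.540397)) = 3.800000 − (100.633435)/(42.241581) = 1.417669
h(1.417669) = -5.872513
x₃ = 1.417669 − (-5.872513)·(1.417669 − 3.800000) / (-5.872513 − 34.701184) = 1.417669 − (13.990270)/(-40.573697) = 1.762480
h(1.762480) = -4.173129
x₄ = 1.762480 − (-4.173129)·(1.762480 − 1.417669) / (-4.173129 − (-5.872513)) = 1.762480 − (-1.438942)/(1.699384) = 2.609224

2.6092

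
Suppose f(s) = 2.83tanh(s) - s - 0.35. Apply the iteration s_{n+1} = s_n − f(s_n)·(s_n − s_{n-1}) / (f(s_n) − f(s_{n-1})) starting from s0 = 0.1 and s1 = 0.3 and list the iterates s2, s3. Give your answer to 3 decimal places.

0.198, 0.195

f(0.1) = -0.16794, f(0.3) = 0.17441
s2 = 0.30000 − 0.17441·(0.30000 − 0.10000) / (0.17441 − (-0.16794)) = 0.30000 − (0.03488)/(0.34235) = 0.19811
f(0.19811) = 0.00532
s3 = 0.19811 − 0.00532·(0.19811 − 0.30000) / (0.00532 − 0.17441) = 0.19811 − (-0.00054)/(-0.16910) = 0.19490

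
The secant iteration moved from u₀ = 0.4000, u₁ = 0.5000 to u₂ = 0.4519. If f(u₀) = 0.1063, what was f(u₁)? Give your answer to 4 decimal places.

The secant line through (0.4000, 0.1063) and (0.5000, f(u₁)) crosses zero at u₂ = 0.4519.
So (0.4000, 0.1063), (0.5000, f(u₁)), (0.4519, 0) are collinear:
f(u₁) = 0.1063 · (0.5000 − 0.4519) / (0.4000 − 0.4519) = 0.1063 · (0.048100)/(-0.051900) = -0.098517

-0.0985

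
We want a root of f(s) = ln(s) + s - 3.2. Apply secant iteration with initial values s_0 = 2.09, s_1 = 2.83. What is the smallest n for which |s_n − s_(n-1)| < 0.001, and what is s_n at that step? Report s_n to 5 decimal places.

n = 4, s_n = 2.34690

f(2.09) = -0.3728359, f(2.83) = 0.6702767
s_2 = 2.8300000 − 0.6702767·(0.7400000)/(1.0431126) = 2.3544955;  |Δ| = 0.4755045
f(2.3544955) = 0.0108220
s_3 = 2.3544955 − 0.0108220·(-0.4755045)/(-0.6594547) = 2.3466922;  |Δ| = 0.0078033
f(2.3466922) = -0.0003010
s_4 = 2.3466922 − (-0.0003010)·(-0.0078033)/(-0.0111230) = 2.3469034;  |Δ| = 0.0002112
|s_4 − s_3| = 0.0002112 < 0.001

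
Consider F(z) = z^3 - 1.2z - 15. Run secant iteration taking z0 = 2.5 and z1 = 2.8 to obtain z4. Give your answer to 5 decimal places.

2.62819

F(2.5) = -2.3750000, F(2.8) = 3.5920000
z2 = 2.8000000 − 3.5920000·(2.8000000 − 2.5000000) / (3.5920000 − (-2.3750000)) = 2.8000000 − (1.0776000)/(5.9670000) = 2.6194067
F(2.6194067) = -0.1707745
z3 = 2.6194067 − (-0.1707745)·(2.6194067 − 2.8000000) / (-0.1707745 − 3.5920000) = 2.6194067 − (0.0308407)/(-3.7627745) = 2.6276030
F(2.6276030) = -0.0113705
z4 = 2.6276030 − (-0.0113705)·(2.6276030 − 2.6194067) / (-0.0113705 − (-0.1707745)) = 2.6276030 − (-0.0000932)/(0.1594040) = 2.6281877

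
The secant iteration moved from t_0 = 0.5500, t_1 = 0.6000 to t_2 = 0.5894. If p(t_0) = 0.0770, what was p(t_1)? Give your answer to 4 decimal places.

-0.0207

The secant line through (0.5500, 0.0770) and (0.6000, p(t_1)) crosses zero at t_2 = 0.5894.
So (0.5500, 0.0770), (0.6000, p(t_1)), (0.5894, 0) are collinear:
p(t_1) = 0.0770 · (0.6000 − 0.5894) / (0.5500 − 0.5894) = 0.0770 · (0.010600)/(-0.039400) = -0.020716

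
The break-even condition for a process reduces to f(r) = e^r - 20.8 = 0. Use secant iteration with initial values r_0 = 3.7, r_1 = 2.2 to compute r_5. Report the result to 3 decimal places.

f(3.7) = 19.64730, f(2.2) = -11.77499
r_2 = 2.20000 − (-11.77499)·(2.20000 − 3.70000) / (-11.77499 − 19.64730) = 2.20000 − (17.66248)/(-31.42229) = 2.76210
f(2.76210) = -4.96694
r_3 = 2.76210 − (-4.96694)·(2.76210 − 2.20000) / (-4.96694 − (-11.77499)) = 2.76210 − (-2.79192)/(6.80805) = 3.17219
f(3.17219) = 3.05970
r_4 = 3.17219 − 3.05970·(3.17219 − 2.76210) / (3.05970 − (-4.96694)) = 3.17219 − (1.25476)/(8.02664) = 3.01587
f(3.01587) = -0.39322
r_5 = 3.01587 − (-0.39322)·(3.01587 − 3.17219) / (-0.39322 − 3.05970) = 3.01587 − (0.06147)/(-3.45292) = 3.03367

3.034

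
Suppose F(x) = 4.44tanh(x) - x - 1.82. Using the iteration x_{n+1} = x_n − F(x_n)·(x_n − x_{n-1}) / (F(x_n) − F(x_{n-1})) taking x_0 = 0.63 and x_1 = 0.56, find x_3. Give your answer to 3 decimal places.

0.617

F(0.63) = 0.02775, F(0.56) = -0.12458
x_2 = 0.56000 − (-0.12458)·(0.56000 − 0.63000) / (-0.12458 − 0.02775) = 0.56000 − (0.00872)/(-0.15233) = 0.61725
F(0.61725) = 0.00124
x_3 = 0.61725 − 0.00124·(0.61725 − 0.56000) / (0.00124 − (-0.12458)) = 0.61725 − (0.00007)/(0.12582) = 0.61668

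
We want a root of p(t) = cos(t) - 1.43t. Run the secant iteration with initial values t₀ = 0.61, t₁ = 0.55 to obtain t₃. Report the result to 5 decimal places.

p(0.61) = -0.0526520, p(0.55) = 0.0660245
t₂ = 0.5500000 − 0.0660245·(0.5500000 − 0.6100000) / (0.0660245 − (-0.0526520)) = 0.5500000 − (-0.0039615)/(0.1186765) = 0.5833804
p(0.5833804) = 0.0003713
t₃ = 0.5833804 − 0.0003713·(0.5833804 − 0.5500000) / (0.0003713 − 0.0660245) = 0.5833804 − (0.0000124)/(-0.0656532) = 0.5835692

0.58357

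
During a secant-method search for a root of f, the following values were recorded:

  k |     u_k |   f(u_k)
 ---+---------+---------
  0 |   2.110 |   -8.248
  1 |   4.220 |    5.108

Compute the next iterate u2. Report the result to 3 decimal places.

u2 = 4.220 − 5.108·(4.220 − 2.110) / (5.108 − (-8.248))
   = 4.220 − (10.77788)/(13.35600) = 3.41303

3.413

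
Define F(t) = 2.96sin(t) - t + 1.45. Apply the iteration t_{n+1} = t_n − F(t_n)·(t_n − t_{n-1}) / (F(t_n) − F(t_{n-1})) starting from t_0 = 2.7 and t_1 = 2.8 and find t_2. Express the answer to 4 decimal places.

2.7040

F(2.7) = 0.015044, F(2.8) = -0.358435
t_2 = 2.800000 − (-0.358435)·(2.800000 − 2.700000) / (-0.358435 − 0.015044) = 2.800000 − (-0.035844)/(-0.373480) = 2.704028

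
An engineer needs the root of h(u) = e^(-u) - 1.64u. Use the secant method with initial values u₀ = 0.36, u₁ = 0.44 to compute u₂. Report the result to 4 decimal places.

h(0.36) = 0.107276, h(0.44) = -0.077564
u₂ = 0.440000 − (-0.077564)·(0.440000 − 0.360000) / (-0.077564 − 0.107276) = 0.440000 − (-0.006205)/(-0.184840) = 0.406430

0.4064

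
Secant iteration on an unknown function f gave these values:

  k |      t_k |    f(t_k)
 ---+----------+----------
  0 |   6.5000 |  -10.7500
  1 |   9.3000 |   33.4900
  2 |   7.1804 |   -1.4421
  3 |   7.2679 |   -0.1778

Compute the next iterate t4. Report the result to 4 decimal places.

t4 = 7.2679 − (-0.1778)·(7.2679 − 7.1804) / (-0.1778 − (-1.4421))
   = 7.2679 − (-0.015558)/(1.264300) = 7.280205

7.2802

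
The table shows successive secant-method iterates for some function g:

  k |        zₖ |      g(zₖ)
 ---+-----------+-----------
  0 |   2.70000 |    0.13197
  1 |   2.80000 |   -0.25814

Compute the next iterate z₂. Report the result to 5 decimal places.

2.73383

z₂ = 2.80000 − (-0.25814)·(2.80000 − 2.70000) / (-0.25814 − 0.13197)
   = 2.80000 − (-0.0258140)/(-0.3901100) = 2.7338289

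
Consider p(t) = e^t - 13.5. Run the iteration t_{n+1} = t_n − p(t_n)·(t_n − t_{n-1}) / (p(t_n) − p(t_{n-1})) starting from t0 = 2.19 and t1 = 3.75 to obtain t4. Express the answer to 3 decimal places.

2.613

p(2.19) = -4.56479, p(3.75) = 29.02108
t2 = 3.75000 − 29.02108·(3.75000 − 2.19000) / (29.02108 − (-4.56479)) = 3.75000 − (45.27289)/(33.58587) = 2.40203
p(2.40203) = -2.45447
t3 = 2.40203 − (-2.45447)·(2.40203 − 3.75000) / (-2.45447 − 29.02108) = 2.40203 − (3.30856)/(-31.47555) = 2.50714
p(2.50714) = -1.23020
t4 = 2.50714 − (-1.23020)·(2.50714 − 2.40203) / (-1.23020 − (-2.45447)) = 2.50714 − (-0.12931)/(1.22427) = 2.61277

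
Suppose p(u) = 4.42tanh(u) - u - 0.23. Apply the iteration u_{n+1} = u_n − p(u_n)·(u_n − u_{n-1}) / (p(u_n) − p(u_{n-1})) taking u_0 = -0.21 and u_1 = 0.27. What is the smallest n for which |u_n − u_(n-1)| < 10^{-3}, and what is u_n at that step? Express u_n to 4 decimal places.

p(-0.21) = -0.934792, p(0.27) = 0.665222
u_2 = 0.270000 − 0.665222·(0.480000)/(1.600014) = 0.070435;  |Δ| = 0.199565
p(0.070435) = 0.010374
u_3 = 0.070435 − 0.010374·(-0.199565)/(-0.654847) = 0.067274;  |Δ| = 0.003162
p(0.067274) = -0.000372
u_4 = 0.067274 − (-0.000372)·(-0.003162)/(-0.010747) = 0.067383;  |Δ| = 0.000110
|u_4 − u_3| = 0.000110 < 10^{-3}

n = 4, u_n = 0.0674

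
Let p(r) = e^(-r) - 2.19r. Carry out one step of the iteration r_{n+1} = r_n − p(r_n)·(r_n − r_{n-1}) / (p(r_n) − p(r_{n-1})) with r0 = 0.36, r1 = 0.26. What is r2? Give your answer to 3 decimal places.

p(0.36) = -0.09072, p(0.26) = 0.20165
r2 = 0.26000 − 0.20165·(0.26000 − 0.36000) / (0.20165 − (-0.09072)) = 0.26000 − (-0.02017)/(0.29238) = 0.32897

0.329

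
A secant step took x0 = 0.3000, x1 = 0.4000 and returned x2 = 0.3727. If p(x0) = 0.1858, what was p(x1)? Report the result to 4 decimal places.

The secant line through (0.3000, 0.1858) and (0.4000, p(x1)) crosses zero at x2 = 0.3727.
So (0.3000, 0.1858), (0.4000, p(x1)), (0.3727, 0) are collinear:
p(x1) = 0.1858 · (0.4000 − 0.3727) / (0.3000 − 0.3727) = 0.1858 · (0.027300)/(-0.072700) = -0.069771

-0.0698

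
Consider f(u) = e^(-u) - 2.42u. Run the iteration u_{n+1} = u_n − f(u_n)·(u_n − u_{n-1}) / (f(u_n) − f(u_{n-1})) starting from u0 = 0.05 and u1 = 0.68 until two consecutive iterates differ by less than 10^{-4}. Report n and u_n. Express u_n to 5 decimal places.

n = 5, u_n = 0.30469

f(0.05) = 0.8302294, f(0.68) = -1.1389830
u2 = 0.6800000 − (-1.1389830)·(0.6300000)/(-1.9692124) = 0.3156110;  |Δ| = 0.3643890
f(0.3156110) = -0.0344356
u3 = 0.3156110 − (-0.0344356)·(-0.3643890)/(1.1045474) = 0.3042508;  |Δ| = 0.0113603
f(0.3042508) = 0.0013890
u4 = 0.3042508 − 0.0013890·(-0.0113603)/(0.0358246) = 0.3046912;  |Δ| = 0.0004405
f(0.3046912) = -0.0000018
u5 = 0.3046912 − (-0.0000018)·(0.0004405)/(-0.0013908) = 0.3046907;  |Δ| = 0.0000006
|u5 − u4| = 0.0000006 < 10^{-4}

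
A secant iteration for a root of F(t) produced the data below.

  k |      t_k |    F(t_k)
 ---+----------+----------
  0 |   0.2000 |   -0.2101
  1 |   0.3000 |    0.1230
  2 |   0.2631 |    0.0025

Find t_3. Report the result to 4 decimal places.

t_3 = 0.2631 − 0.0025·(0.2631 − 0.3000) / (0.0025 − 0.1230)
   = 0.2631 − (-0.000092)/(-0.120500) = 0.262334

0.2623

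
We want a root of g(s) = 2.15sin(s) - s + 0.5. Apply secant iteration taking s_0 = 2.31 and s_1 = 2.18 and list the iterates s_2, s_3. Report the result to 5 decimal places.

2.21555, 2.21680

g(2.31) = -0.2211387, g(2.18) = 0.0832235
s_2 = 2.1800000 − 0.0832235·(2.1800000 − 2.3100000) / (0.0832235 − (-0.2211387)) = 2.1800000 − (-0.0108191)/(0.3043621) = 2.2155466
g(2.2155466) = 0.0028405
s_3 = 2.2155466 − 0.0028405·(2.2155466 − 2.1800000) / (0.0028405 − 0.0832235) = 2.2155466 − (0.0001010)/(-0.0803830) = 2.2168028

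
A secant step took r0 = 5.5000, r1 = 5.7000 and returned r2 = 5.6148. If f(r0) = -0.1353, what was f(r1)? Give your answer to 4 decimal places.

The secant line through (5.5000, -0.1353) and (5.7000, f(r1)) crosses zero at r2 = 5.6148.
So (5.5000, -0.1353), (5.7000, f(r1)), (5.6148, 0) are collinear:
f(r1) = -0.1353 · (5.7000 − 5.6148) / (5.5000 − 5.6148) = -0.1353 · (0.085200)/(-0.114800) = 0.100414

0.1004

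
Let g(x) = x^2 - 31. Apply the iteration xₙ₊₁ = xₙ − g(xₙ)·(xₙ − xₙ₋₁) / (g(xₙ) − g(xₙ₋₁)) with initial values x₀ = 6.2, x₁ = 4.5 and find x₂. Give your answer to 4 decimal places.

g(6.2) = 7.440000, g(4.5) = -10.750000
x₂ = 4.500000 − (-10.750000)·(4.500000 − 6.200000) / (-10.750000 − 7.440000) = 4.500000 − (18.275000)/(-18.190000) = 5.504673

5.5047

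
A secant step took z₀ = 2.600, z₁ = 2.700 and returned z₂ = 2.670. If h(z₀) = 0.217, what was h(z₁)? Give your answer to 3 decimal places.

-0.093

The secant line through (2.600, 0.217) and (2.700, h(z₁)) crosses zero at z₂ = 2.670.
So (2.600, 0.217), (2.700, h(z₁)), (2.670, 0) are collinear:
h(z₁) = 0.217 · (2.700 − 2.670) / (2.600 − 2.670) = 0.217 · (0.03000)/(-0.07000) = -0.09300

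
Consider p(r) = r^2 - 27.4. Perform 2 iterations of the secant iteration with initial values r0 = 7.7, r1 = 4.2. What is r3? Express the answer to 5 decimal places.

p(7.7) = 31.8900000, p(4.2) = -9.7600000
r2 = 4.2000000 − (-9.7600000)·(4.2000000 − 7.7000000) / (-9.7600000 − 31.8900000) = 4.2000000 − (34.1600000)/(-41.6500000) = 5.0201681
p(5.0201681) = -2.1979126
r3 = 5.0201681 − (-2.1979126)·(5.0201681 − 4.2000000) / (-2.1979126 − (-9.7600000)) = 5.0201681 − (-1.8026577)/(7.5620874) = 5.2585490

5.25855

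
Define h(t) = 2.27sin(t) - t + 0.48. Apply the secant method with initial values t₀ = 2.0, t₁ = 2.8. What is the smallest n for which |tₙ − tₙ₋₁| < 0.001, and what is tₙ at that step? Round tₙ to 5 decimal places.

h(2.0) = 0.5441052, h(2.8) = -1.5595769
t₂ = 2.8000000 − (-1.5595769)·(0.8000000)/(-2.1036821) = 2.2069154;  |Δ| = 0.5930846
h(2.2069154) = 0.0990895
t₃ = 2.2069154 − 0.0990895·(-0.5930846)/(1.6586664) = 2.2423465;  |Δ| = 0.0354311
h(2.2423465) = 0.0147414
t₄ = 2.2423465 − 0.0147414·(0.0354311)/(-0.0843481) = 2.2485387;  |Δ| = 0.0061922
h(2.2485387) = -0.0002308
t₅ = 2.2485387 − (-0.0002308)·(0.0061922)/(-0.0149721) = 2.2484433;  |Δ| = 0.0000954
|t₅ − t₄| = 0.0000954 < 0.001

n = 5, tₙ = 2.24844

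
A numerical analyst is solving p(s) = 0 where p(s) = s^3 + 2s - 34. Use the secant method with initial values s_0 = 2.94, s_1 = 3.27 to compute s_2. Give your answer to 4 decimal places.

3.0275

p(2.94) = -2.707816, p(3.27) = 7.505783
s_2 = 3.270000 − 7.505783·(3.270000 − 2.940000) / (7.505783 − (-2.707816)) = 3.270000 − (2.476908)/(10.213599) = 3.027489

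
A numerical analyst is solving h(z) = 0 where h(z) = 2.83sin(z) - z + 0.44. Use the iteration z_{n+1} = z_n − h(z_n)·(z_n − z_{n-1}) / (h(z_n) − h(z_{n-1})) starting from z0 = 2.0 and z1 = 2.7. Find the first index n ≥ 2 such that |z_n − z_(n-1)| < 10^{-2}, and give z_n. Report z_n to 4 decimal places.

h(2.0) = 1.013312, h(2.7) = -1.050515
z2 = 2.700000 − (-1.050515)·(0.700000)/(-2.063827) = 2.343691;  |Δ| = 0.356309
h(2.343691) = 0.122286
z3 = 2.343691 − 0.122286·(-0.356309)/(1.172801) = 2.380842;  |Δ| = 0.037152
h(2.380842) = 0.010344
z4 = 2.380842 − 0.010344·(0.037152)/(-0.111942) = 2.384275;  |Δ| = 0.003433
|z4 − z3| = 0.003433 < 10^{-2}

n = 4, z_n = 2.3843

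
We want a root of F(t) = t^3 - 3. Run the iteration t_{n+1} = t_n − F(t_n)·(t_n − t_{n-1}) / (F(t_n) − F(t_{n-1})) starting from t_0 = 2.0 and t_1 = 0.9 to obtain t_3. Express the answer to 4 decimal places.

1.5534

F(2.0) = 5.000000, F(0.9) = -2.271000
t_2 = 0.900000 − (-2.271000)·(0.900000 − 2.000000) / (-2.271000 − 5.000000) = 0.900000 − (2.498100)/(-7.271000) = 1.243570
F(1.243570) = -1.076859
t_3 = 1.243570 − (-1.076859)·(1.243570 − 0.900000) / (-1.076859 − (-2.271000)) = 1.243570 − (-0.369977)/(1.194141) = 1.553397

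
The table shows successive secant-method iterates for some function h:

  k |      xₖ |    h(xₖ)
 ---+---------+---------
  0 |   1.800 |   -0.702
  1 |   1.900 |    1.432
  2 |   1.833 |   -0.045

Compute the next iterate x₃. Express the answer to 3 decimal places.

1.835

x₃ = 1.833 − (-0.045)·(1.833 − 1.900) / (-0.045 − 1.432)
   = 1.833 − (0.00301)/(-1.47700) = 1.83504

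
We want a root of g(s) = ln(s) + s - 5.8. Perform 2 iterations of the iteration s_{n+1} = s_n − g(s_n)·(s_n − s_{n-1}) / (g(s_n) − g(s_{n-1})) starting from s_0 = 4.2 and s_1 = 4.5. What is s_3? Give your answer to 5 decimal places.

g(4.2) = -0.1649155, g(4.5) = 0.2040774
s_2 = 4.5000000 − 0.2040774·(4.5000000 − 4.2000000) / (0.2040774 − (-0.1649155)) = 4.5000000 − (0.0612232)/(0.3689929) = 4.3340802
g(4.3340802) = 0.0005896
s_3 = 4.3340802 − 0.0005896·(4.3340802 − 4.5000000) / (0.0005896 − 0.2040774) = 4.3340802 − (-0.0000978)/(-0.2034878) = 4.3335994

4.33360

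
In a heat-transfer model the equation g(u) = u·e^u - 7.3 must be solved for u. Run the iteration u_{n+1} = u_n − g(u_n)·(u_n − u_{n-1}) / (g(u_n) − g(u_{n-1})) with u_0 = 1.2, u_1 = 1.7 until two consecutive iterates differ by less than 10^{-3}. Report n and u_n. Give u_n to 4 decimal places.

g(1.2) = -3.315860, g(1.7) = 2.005711
u_2 = 1.700000 − 2.005711·(0.500000)/(5.321570) = 1.511549;  |Δ| = 0.188451
g(1.511549) = -0.447018
u_3 = 1.511549 − (-0.447018)·(-0.188451)/(-2.452728) = 1.545895;  |Δ| = 0.034346
g(1.545895) = -0.046401
u_4 = 1.545895 − (-0.046401)·(0.034346)/(0.400616) = 1.549873;  |Δ| = 0.003978
g(1.549873) = 0.001252
u_5 = 1.549873 − 0.001252·(0.003978)/(0.047653) = 1.549768;  |Δ| = 0.000105
|u_5 − u_4| = 0.000105 < 10^{-3}

n = 5, u_n = 1.5498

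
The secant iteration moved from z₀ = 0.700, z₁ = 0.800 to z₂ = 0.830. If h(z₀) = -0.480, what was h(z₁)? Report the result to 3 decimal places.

-0.111

The secant line through (0.700, -0.480) and (0.800, h(z₁)) crosses zero at z₂ = 0.830.
So (0.700, -0.480), (0.800, h(z₁)), (0.830, 0) are collinear:
h(z₁) = -0.480 · (0.800 − 0.830) / (0.700 − 0.830) = -0.480 · (-0.03000)/(-0.13000) = -0.11077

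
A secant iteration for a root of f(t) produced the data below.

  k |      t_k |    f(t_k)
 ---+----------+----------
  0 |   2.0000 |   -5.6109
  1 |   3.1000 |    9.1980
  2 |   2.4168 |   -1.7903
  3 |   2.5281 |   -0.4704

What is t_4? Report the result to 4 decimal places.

t_4 = 2.5281 − (-0.4704)·(2.5281 − 2.4168) / (-0.4704 − (-1.7903))
   = 2.5281 − (-0.052356)/(1.319900) = 2.567766

2.5678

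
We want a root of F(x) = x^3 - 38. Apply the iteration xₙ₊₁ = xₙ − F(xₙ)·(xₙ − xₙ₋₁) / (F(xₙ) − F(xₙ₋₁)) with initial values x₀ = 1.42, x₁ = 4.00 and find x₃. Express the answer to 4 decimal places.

3.2785

F(1.42) = -35.136712, F(4.00) = 26.000000
x₂ = 4.000000 − 26.000000·(4.000000 − 1.420000) / (26.000000 − (-35.136712)) = 4.000000 − (67.080000)/(61.136712) = 2.902787
F(2.902787) = -13.540618
x₃ = 2.902787 − (-13.540618)·(2.902787 − 4.000000) / (-13.540618 − 26.000000) = 2.902787 − (14.856944)/(-39.540618) = 3.278526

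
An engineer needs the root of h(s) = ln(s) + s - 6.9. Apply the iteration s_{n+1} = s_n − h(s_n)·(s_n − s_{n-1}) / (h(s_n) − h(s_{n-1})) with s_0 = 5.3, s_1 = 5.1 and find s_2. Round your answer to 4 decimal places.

5.2432

h(5.3) = 0.067707, h(5.1) = -0.170759
s_2 = 5.100000 − (-0.170759)·(5.100000 − 5.300000) / (-0.170759 − 0.067707) = 5.100000 − (0.034152)/(-0.238466) = 5.243215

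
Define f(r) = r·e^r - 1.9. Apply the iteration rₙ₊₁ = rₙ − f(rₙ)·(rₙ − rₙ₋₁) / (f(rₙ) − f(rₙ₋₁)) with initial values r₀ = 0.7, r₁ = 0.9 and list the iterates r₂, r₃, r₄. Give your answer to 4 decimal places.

f(0.7) = -0.490373, f(0.9) = 0.313643
r₂ = 0.900000 − 0.313643·(0.900000 − 0.700000) / (0.313643 − (-0.490373)) = 0.900000 − (0.062729)/(0.804016) = 0.821981
f(0.821981) = -0.029992
r₃ = 0.821981 − (-0.029992)·(0.821981 − 0.900000) / (-0.029992 − 0.313643) = 0.821981 − (0.002340)/(-0.343634) = 0.828790
f(0.828790) = -0.001618
r₄ = 0.828790 − (-0.001618)·(0.828790 − 0.821981) / (-0.001618 − (-0.029992)) = 0.828790 − (-0.000011)/(0.028374) = 0.829178

0.8220, 0.8288, 0.8292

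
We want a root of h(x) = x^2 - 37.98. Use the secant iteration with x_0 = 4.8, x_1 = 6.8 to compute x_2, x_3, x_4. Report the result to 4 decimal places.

6.0879, 6.1591, 6.1628

h(4.8) = -14.940000, h(6.8) = 8.260000
x_2 = 6.800000 − 8.260000·(6.800000 − 4.800000) / (8.260000 − (-14.940000)) = 6.800000 − (16.520000)/(23.200000) = 6.087931
h(6.087931) = -0.917096
x_3 = 6.087931 − (-0.917096)·(6.087931 − 6.800000) / (-0.917096 − 8.260000) = 6.087931 − (0.653035)/(-9.177096) = 6.159090
h(6.159090) = -0.045607
x_4 = 6.159090 − (-0.045607)·(6.159090 − 6.087931) / (-0.045607 − (-0.917096)) = 6.159090 − (-0.003245)/(0.871489) = 6.162814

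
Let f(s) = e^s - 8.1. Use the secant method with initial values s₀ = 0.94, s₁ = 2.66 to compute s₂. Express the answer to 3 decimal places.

1.752

f(0.94) = -5.54002, f(2.66) = 6.19629
s₂ = 2.66000 − 6.19629·(2.66000 − 0.94000) / (6.19629 − (-5.54002)) = 2.66000 − (10.65762)/(11.73631) = 1.75191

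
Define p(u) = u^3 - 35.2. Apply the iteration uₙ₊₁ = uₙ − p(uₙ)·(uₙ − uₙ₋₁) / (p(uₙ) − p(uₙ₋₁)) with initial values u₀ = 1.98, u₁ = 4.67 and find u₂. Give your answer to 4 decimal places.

p(1.98) = -27.437608, p(4.67) = 66.647563
u₂ = 4.670000 − 66.647563·(4.670000 − 1.980000) / (66.647563 − (-27.437608)) = 4.670000 − (179.281944)/(94.085171) = 2.764472

2.7645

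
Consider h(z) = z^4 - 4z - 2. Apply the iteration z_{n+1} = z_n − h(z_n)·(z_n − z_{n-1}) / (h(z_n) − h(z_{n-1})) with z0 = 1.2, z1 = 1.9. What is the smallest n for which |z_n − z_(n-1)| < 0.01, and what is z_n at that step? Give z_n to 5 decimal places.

n = 5, z_n = 1.72768

h(1.2) = -4.7264000, h(1.9) = 3.4321000
z2 = 1.9000000 − 3.4321000·(0.7000000)/(8.1585000) = 1.6055255;  |Δ| = 0.2944745
h(1.6055255) = -1.7775018
z3 = 1.6055255 − (-1.7775018)·(-0.2944745)/(-5.2096018) = 1.7059994;  |Δ| = 0.1004739
h(1.7059994) = -0.3533717
z4 = 1.7059994 − (-0.3533717)·(0.1004739)/(1.4241302) = 1.7309302;  |Δ| = 0.0249307
h(1.7309302) = 0.0530096
z5 = 1.7309302 − 0.0530096·(0.0249307)/(0.4063813) = 1.7276781;  |Δ| = 0.0032520
|z5 − z4| = 0.0032520 < 0.01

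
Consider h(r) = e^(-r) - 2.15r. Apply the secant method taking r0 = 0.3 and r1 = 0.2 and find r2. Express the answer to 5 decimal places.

h(0.3) = 0.0958182, h(0.2) = 0.3887308
r2 = 0.2000000 − 0.3887308·(0.2000000 − 0.3000000) / (0.3887308 − 0.0958182) = 0.2000000 − (-0.0388731)/(0.2929125) = 0.3327122

0.33271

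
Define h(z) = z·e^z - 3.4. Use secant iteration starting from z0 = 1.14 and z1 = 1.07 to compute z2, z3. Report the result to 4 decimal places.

h(1.14) = 0.164516, h(1.07) = -0.280544
z2 = 1.070000 − (-0.280544)·(1.070000 − 1.140000) / (-0.280544 − 0.164516) = 1.070000 − (0.019638)/(-0.445060) = 1.114125
h(1.114125) = -0.005374
z3 = 1.114125 − (-0.005374)·(1.114125 − 1.070000) / (-0.005374 − (-0.280544)) = 1.114125 − (-0.000237)/(0.275170) = 1.114986

1.1141, 1.1150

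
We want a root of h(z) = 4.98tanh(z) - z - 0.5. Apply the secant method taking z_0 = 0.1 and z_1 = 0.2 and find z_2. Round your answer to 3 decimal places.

h(0.1) = -0.10365, h(0.2) = 0.28293
z_2 = 0.20000 − 0.28293·(0.20000 − 0.10000) / (0.28293 − (-0.10365)) = 0.20000 − (0.02829)/(0.38658) = 0.12681

0.127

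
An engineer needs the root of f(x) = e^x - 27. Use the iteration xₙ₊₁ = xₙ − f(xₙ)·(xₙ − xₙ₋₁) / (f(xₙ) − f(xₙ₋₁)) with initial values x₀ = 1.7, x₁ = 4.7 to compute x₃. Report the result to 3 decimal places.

2.720

f(1.7) = -21.52605, f(4.7) = 82.94717
x₂ = 4.70000 − 82.94717·(4.70000 − 1.70000) / (82.94717 − (-21.52605)) = 4.70000 − (248.84152)/(104.47323) = 2.31813
f(2.31813) = -16.84332
x₃ = 2.31813 − (-16.84332)·(2.31813 − 4.70000) / (-16.84332 − 82.94717) = 2.31813 − (40.11859)/(-99.79050) = 2.72016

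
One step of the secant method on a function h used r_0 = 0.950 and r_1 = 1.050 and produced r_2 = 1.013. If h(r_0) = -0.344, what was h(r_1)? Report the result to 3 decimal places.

0.202

The secant line through (0.950, -0.344) and (1.050, h(r_1)) crosses zero at r_2 = 1.013.
So (0.950, -0.344), (1.050, h(r_1)), (1.013, 0) are collinear:
h(r_1) = -0.344 · (1.050 − 1.013) / (0.950 − 1.013) = -0.344 · (0.03700)/(-0.06300) = 0.20203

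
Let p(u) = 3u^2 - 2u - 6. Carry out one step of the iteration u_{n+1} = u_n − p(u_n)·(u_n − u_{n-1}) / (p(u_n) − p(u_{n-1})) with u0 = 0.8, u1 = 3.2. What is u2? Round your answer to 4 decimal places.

p(0.8) = -5.680000, p(3.2) = 18.320000
u2 = 3.200000 − 18.320000·(3.200000 − 0.800000) / (18.320000 − (-5.680000)) = 3.200000 − (43.968000)/(24.000000) = 1.368000

1.3680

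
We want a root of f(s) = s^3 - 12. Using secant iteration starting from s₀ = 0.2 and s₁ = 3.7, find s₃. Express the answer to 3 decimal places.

f(0.2) = -11.99200, f(3.7) = 38.65300
s₂ = 3.70000 − 38.65300·(3.70000 − 0.20000) / (38.65300 − (-11.99200)) = 3.70000 − (135.28550)/(50.64500) = 1.02875
f(1.02875) = -10.91125
s₃ = 1.02875 − (-10.91125)·(1.02875 − 3.70000) / (-10.91125 − 38.65300) = 1.02875 − (29.14668)/(-49.56425) = 1.61681

1.617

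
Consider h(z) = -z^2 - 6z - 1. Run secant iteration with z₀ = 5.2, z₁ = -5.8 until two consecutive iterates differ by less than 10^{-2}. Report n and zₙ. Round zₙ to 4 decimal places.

n = 4, zₙ = -5.8284

h(5.2) = -59.240000, h(-5.8) = 0.160000
z₂ = -5.800000 − 0.160000·(-11.000000)/(59.400000) = -5.770370;  |Δ| = 0.029630
h(-5.770370) = 0.325048
z₃ = -5.770370 − 0.325048·(0.029630)/(0.165048) = -5.828723;  |Δ| = 0.058353
h(-5.828723) = -0.001676
z₄ = -5.828723 − (-0.001676)·(-0.058353)/(-0.326724) = -5.828424;  |Δ| = 0.000299
|z₄ − z₃| = 0.000299 < 10^{-2}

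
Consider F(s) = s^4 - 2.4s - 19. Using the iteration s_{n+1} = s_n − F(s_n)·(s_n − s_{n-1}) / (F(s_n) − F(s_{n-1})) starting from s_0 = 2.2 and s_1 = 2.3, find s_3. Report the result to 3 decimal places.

F(2.2) = -0.85440, F(2.3) = 3.46410
s_2 = 2.30000 − 3.46410·(2.30000 − 2.20000) / (3.46410 − (-0.85440)) = 2.30000 − (0.34641)/(4.31850) = 2.21978
F(2.21978) = -0.04778
s_3 = 2.21978 − (-0.04778)·(2.21978 − 2.30000) / (-0.04778 − 3.46410) = 2.21978 − (0.00383)/(-3.51188) = 2.22088

2.221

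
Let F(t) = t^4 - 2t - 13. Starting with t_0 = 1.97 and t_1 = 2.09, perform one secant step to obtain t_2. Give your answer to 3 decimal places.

2.030

F(1.97) = -1.87862, F(2.09) = 1.90030
t_2 = 2.09000 − 1.90030·(2.09000 − 1.97000) / (1.90030 − (-1.87862)) = 2.09000 − (0.22804)/(3.77891) = 2.02966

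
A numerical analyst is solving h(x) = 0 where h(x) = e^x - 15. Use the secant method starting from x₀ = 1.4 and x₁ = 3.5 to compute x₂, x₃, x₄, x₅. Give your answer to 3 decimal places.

2.191, 2.519, 2.763, 2.703

h(1.4) = -10.94480, h(3.5) = 18.11545
x₂ = 3.50000 − 18.11545·(3.50000 − 1.40000) / (18.11545 − (-10.94480)) = 3.50000 − (38.04245)/(29.06025) = 2.19091
h(2.19091) = -6.05664
x₃ = 2.19091 − (-6.05664)·(2.19091 − 3.50000) / (-6.05664 − 18.11545) = 2.19091 − (7.92868)/(-24.17209) = 2.51892
h(2.51892) = -2.58481
x₄ = 2.51892 − (-2.58481)·(2.51892 − 2.19091) / (-2.58481 − (-6.05664)) = 2.51892 − (-0.84784)/(3.47183) = 2.76313
h(2.76313) = 0.84932
x₅ = 2.76313 − 0.84932·(2.76313 − 2.51892) / (0.84932 − (-2.58481)) = 2.76313 − (0.20741)/(3.43413) = 2.70273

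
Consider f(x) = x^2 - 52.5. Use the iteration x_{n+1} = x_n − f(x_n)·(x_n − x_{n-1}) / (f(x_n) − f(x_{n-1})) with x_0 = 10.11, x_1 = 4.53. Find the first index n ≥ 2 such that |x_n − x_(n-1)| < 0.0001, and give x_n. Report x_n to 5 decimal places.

f(10.11) = 49.7121000, f(4.53) = -31.9791000
x_2 = 4.5300000 − (-31.9791000)·(-5.5800000)/(-81.6912000) = 6.7143648;  |Δ| = 2.1843648
f(6.7143648) = -7.4173059
x_3 = 6.7143648 − (-7.4173059)·(2.1843648)/(24.5617941) = 7.3740113;  |Δ| = 0.6596465
f(7.3740113) = 1.8760421
x_4 = 7.3740113 − 1.8760421·(0.6596465)/(9.2933480) = 7.2408489;  |Δ| = 0.1331624
f(7.2408489) = -0.0701079
x_5 = 7.2408489 − (-0.0701079)·(-0.1331624)/(-1.9461500) = 7.2456459;  |Δ| = 0.0047970
f(7.2456459) = -0.0006158
x_6 = 7.2456459 − (-0.0006158)·(0.0047970)/(0.0694921) = 7.2456884;  |Δ| = 0.0000425
|x_6 − x_5| = 0.0000425 < 0.0001

n = 6, x_n = 7.24569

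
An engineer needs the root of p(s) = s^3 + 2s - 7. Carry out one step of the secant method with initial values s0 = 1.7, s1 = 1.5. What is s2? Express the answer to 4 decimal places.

p(1.7) = 1.313000, p(1.5) = -0.625000
s2 = 1.500000 − (-0.625000)·(1.500000 − 1.700000) / (-0.625000 − 1.313000) = 1.500000 − (0.125000)/(-1.938000) = 1.564499

1.5645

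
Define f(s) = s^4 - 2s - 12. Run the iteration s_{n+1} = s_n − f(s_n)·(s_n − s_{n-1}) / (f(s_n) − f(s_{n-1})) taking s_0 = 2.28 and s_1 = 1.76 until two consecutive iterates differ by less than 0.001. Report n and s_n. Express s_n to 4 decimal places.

n = 5, s_n = 2.0000

f(2.28) = 10.463363, f(1.76) = -5.924874
s_2 = 1.760000 − (-5.924874)·(-0.520000)/(-16.388237) = 1.947997;  |Δ| = 0.187997
f(1.947997) = -1.496312
s_3 = 1.947997 − (-1.496312)·(0.187997)/(4.428562) = 2.011517;  |Δ| = 0.063520
f(2.011517) = 0.348693
s_4 = 2.011517 − 0.348693·(0.063520)/(1.845006) = 1.999512;  |Δ| = 0.012005
f(1.999512) = -0.014641
s_5 = 1.999512 − (-0.014641)·(-0.012005)/(-0.363334) = 1.999996;  |Δ| = 0.000484
|s_5 − s_4| = 0.000484 < 0.001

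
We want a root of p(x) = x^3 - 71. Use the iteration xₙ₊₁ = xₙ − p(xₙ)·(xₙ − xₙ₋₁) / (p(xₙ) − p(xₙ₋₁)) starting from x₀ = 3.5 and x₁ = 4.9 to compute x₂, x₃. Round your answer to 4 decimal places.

p(3.5) = -28.125000, p(4.9) = 46.649000
x₂ = 4.900000 − 46.649000·(4.900000 − 3.500000) / (46.649000 − (-28.125000)) = 4.900000 − (65.308600)/(74.774000) = 4.026587
p(4.026587) = -5.715333
x₃ = 4.026587 − (-5.715333)·(4.026587 − 4.900000) / (-5.715333 − 46.649000) = 4.026587 − (4.991848)/(-52.364333) = 4.121916

4.0266, 4.1219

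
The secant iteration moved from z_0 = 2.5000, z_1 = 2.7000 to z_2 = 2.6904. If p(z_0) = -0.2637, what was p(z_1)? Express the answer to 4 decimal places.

The secant line through (2.5000, -0.2637) and (2.7000, p(z_1)) crosses zero at z_2 = 2.6904.
So (2.5000, -0.2637), (2.7000, p(z_1)), (2.6904, 0) are collinear:
p(z_1) = -0.2637 · (2.7000 − 2.6904) / (2.5000 − 2.6904) = -0.2637 · (0.009600)/(-0.190400) = 0.013296

0.0133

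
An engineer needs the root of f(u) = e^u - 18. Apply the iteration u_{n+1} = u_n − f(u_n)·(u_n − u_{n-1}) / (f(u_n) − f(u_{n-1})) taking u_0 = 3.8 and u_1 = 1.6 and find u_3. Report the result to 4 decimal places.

f(3.8) = 26.701184, f(1.6) = -13.046968
u_2 = 1.600000 − (-13.046968)·(1.600000 − 3.800000) / (-13.046968 − 26.701184) = 1.600000 − (28.703329)/(-39.748152) = 2.322130
f(2.322130) = -7.802630
u_3 = 2.322130 − (-7.802630)·(2.322130 − 1.600000) / (-7.802630 − (-13.046968)) = 2.322130 − (-5.634512)/(5.244338) = 3.396529

3.3965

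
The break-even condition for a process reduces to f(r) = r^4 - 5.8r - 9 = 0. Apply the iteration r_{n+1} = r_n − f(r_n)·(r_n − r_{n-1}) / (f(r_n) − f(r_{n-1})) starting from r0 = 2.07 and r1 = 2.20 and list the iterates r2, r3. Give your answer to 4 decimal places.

f(2.07) = -2.645632, f(2.20) = 1.665600
r2 = 2.200000 − 1.665600·(2.200000 − 2.070000) / (1.665600 − (-2.645632)) = 2.200000 − (0.216528)/(4.311232) = 2.149776
f(2.149776) = -0.110103
r3 = 2.149776 − (-0.110103)·(2.149776 − 2.200000) / (-0.110103 − 1.665600) = 2.149776 − (0.005530)/(-1.775703) = 2.152890

2.1498, 2.1529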